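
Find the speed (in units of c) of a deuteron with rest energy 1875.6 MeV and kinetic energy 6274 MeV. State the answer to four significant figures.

0.9732c

γ = 1 + K/(mc²) = 1 + 6274/1875.6 = 4.3451.
β = √(1 − 1/γ²) = √(1 − 0.0529664) = √0.9470336 = 0.9732.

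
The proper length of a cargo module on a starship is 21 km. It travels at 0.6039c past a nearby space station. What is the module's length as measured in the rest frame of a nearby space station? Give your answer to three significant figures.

16.7 km

With β = 0.6039, γ = 1/√(1 − 0.6039²) = 1/√0.63530479 = 1.2546.
Along the direction of motion the measured length is L₀/γ = 21/1.2546 = 16.7 km.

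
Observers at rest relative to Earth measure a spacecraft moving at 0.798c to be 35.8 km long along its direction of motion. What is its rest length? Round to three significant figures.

59.4 km

γ = 1/√(1 − β²) = 1/√(1 − 0.636804) = 1/√0.363196 = 1/0.602657 = 1.6593.
Proper length: L₀ = γ·L = 1.6593 × 35.8 = 59.4 km.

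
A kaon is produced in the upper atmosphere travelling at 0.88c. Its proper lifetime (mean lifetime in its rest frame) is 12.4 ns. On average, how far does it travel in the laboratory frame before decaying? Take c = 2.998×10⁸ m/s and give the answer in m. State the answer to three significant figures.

6.89 m

β² = 0.7744, so γ = 1/√0.2256 = 2.1054.
Lab-frame lifetime: Δt = γτ = 2.1054 × 12.4 ns = 26.107 ns.
Distance: d = vΔt = 0.88 × 2.998×10⁸ m/s × 2.6107×10^-8 s = 6.89 m.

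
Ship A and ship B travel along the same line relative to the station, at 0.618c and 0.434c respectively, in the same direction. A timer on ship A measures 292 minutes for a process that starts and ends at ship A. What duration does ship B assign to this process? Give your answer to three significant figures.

302 minutes

Transform ship A's velocity into ship B's frame: (0.618 − 0.434)/(1 − 0.618·0.434) = 0.184/0.731788, so the relative speed is 0.25144c.
γ for this relative speed: γ = 1/√(1 − 0.0632221) = 1.0332.
The clock on ship A records proper time, so ship B measures Δt = γΔτ = 1.0332 × 292 = 302 minutes.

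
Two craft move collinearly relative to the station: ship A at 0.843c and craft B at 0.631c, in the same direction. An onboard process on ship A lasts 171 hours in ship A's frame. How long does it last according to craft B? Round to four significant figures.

191.8 hours

Speed of ship A in craft B's frame: u = (v_A − v_B)/(1 − v_A v_B/c²) = (0.843 − 0.631)/(1 − 0.843×0.631) = 0.212/0.468067 = 0.45293; |u| = 0.45293c.
γ for this relative speed: γ = 1/√(1 − 0.205146) = 1.1216.
Ship A's interval is proper; time dilation gives Δt_B = γΔτ = 1.1216 × 171 hours = 191.8 hours.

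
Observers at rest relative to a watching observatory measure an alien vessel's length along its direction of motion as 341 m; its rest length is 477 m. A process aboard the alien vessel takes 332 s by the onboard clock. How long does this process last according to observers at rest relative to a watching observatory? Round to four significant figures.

Length contraction gives γ = L₀/L = 477/341 = 1.39883.
The same γ dilates the second interval: 1.39883 × 332 s = 464.4 s.

464.4 s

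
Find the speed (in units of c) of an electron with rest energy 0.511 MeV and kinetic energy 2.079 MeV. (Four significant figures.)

γ = 1 + K/(mc²) = 1 + 2.079/0.511 = 5.0685.
β = √(1 − 1/γ²) = √(1 − 0.0389261) = √0.9610739 = 0.9803.

0.9803c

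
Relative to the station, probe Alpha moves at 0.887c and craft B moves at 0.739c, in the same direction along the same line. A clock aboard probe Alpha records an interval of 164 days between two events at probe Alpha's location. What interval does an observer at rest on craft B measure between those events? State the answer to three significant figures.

182 days

Transform probe Alpha's velocity into craft B's frame: (0.887 − 0.739)/(1 − 0.887·0.739) = 0.148/0.344507, so the relative speed is 0.4296c.
At |u| = 0.4296c, γ = (1 − 0.184556)^(−1/2) = 1.1074.
Probe Alpha's interval is proper; time dilation gives Δt_B = γΔτ = 1.1074 × 164 days = 182 days.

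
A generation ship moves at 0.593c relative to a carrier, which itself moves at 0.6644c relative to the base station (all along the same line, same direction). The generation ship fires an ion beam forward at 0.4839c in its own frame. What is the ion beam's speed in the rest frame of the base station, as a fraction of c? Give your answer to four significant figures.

Compose velocities in two stages. Stage 1 (into S'): u₁ = (0.4839+0.593)/(1+0.4839×0.593) = 0.83678.
Stage 2 (into S): u = (0.83678+0.6644)/(1+0.83678×0.6644) = 0.9648, so the speed is 0.9648c.

0.9648c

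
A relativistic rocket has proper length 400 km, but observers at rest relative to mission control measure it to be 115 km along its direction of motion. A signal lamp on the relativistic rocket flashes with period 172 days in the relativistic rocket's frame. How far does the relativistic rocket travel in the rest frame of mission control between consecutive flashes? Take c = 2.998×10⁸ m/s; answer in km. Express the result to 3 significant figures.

Length contraction gives γ = L₀/L = 400/115 = 3.47826.
β = √(1 − 1/γ²) = 0.95778. Lab-frame period = γτ = 3.47826×172 days = 598.26 days. Distance = βc × γτ = 0.95778 × 2.998×10⁸ m/s × 51689664 s = 1.4842×10^16 m = 1.48×10^13 km.

1.48×10^13 km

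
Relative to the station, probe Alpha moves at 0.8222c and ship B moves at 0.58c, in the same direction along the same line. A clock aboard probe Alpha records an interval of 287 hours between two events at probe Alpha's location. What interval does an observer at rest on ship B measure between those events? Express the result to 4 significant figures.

323.8 hours

The velocity of probe Alpha relative to ship B is (0.8222 − 0.58)c / (1 − 0.8222×0.58) = 0.46299c; relative speed 0.46299c.
γ for this relative speed: γ = 1/√(1 − 0.21436) = 1.1282.
The clock on probe Alpha records proper time, so ship B measures Δt = γΔτ = 1.1282 × 287 = 323.8 hours.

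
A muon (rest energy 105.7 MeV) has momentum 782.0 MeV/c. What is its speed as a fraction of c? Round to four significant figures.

0.9910c

βγ = pc/(mc²) = 782.0/105.7 = 7.3983.
Since γ² = 1 + (βγ)² = 55.7348, γ = √55.7348 = 7.46557, and β = (βγ)/γ = 7.3983/7.46557 = 0.9910.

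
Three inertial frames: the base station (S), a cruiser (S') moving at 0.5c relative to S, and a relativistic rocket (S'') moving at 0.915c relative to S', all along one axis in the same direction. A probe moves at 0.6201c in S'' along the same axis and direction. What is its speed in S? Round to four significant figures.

0.9931c

Compose velocities in two stages. Stage 1 (into S'): u₁ = (0.6201+0.915)/(1+0.6201×0.915) = 0.9794.
Stage 2 (into S): u = (0.9794+0.5)/(1+0.9794×0.5) = 0.99309, so the speed is 0.9931c.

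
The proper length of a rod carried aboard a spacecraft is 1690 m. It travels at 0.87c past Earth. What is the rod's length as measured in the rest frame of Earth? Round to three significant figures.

With β = 0.87, γ = 1/√(1 − 0.87²) = 1/√0.2431 = 2.0282.
Length contraction: L = L₀/γ = 1690/2.0282 = 833 m.

833 m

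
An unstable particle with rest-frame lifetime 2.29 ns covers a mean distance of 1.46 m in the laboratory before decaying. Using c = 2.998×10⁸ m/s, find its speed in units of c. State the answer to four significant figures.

0.9049c

Lab distance = (lab lifetime)·v = γτ·βc, so βγ = d/(cτ) = 1.460/(2.998×10⁸ × 2.290×10^-9) = 2.1266.
With βγ = 2.1266: γ² = 1 + (βγ)² = 5.52243, and β = (βγ)/γ = 2.1266/2.34999 = 0.9049.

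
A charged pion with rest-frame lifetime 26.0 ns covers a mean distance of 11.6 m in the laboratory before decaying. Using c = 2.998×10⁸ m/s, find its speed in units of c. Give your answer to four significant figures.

0.8300c

Lab distance = (lab lifetime)·v = γτ·βc, so βγ = d/(cτ) = 11.60/(2.998×10⁸ × 2.600×10^-8) = 1.4882.
With βγ = 1.4882: γ² = 1 + (βγ)² = 3.21474, and β = (βγ)/γ = 1.4882/1.79297 = 0.8300.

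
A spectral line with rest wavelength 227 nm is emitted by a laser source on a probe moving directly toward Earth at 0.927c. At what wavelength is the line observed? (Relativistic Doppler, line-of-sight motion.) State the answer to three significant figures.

Relativistic Doppler for wavelength: λ_obs = λ_src · √((1−β)/(1+β)).
With β = 0.927: factor = √(0.073/1.927) = 0.19463.
λ_obs = 227 × 0.19463 = 44.2 nm.

44.2 nm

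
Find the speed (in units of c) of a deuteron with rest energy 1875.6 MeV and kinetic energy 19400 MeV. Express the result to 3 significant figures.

0.996c

γ = 1 + K/(mc²) = 1 + 19400/1875.6 = 11.343.
β = √(1 − 1/γ²) = √(1 − 0.0077722) = √0.9922278 = 0.996.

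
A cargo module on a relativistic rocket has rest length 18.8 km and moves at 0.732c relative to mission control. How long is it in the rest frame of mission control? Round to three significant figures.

With β = 0.732, γ = 1/√(1 − 0.732²) = 1/√0.464176 = 1.4678.
Length contraction: L = L₀/γ = 18.8/1.4678 = 12.8 km.

12.8 km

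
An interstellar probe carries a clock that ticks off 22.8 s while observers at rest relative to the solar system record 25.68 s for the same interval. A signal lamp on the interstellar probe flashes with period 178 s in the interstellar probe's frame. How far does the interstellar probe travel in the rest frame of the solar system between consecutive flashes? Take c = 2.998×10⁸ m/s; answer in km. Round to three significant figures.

2.77×10^7 km

From Δt = γΔτ: γ = 25.68/22.8 = 1.12632.
β = √(1 − 1/γ²) = 0.46014. Lab-frame period = γτ = 1.12632×178 s = 200.48 s. Distance = βc × γτ = 0.46014 × 2.998×10⁸ m/s × 200.48 s = 2.7656×10^10 m = 2.77×10^7 km.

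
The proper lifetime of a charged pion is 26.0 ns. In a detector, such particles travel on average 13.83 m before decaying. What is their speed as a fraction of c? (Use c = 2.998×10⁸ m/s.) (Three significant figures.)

0.871c

d = βγcτ ⇒ βγ = d/(cτ) = 13.83 m / (7.7948 m) = 1.7743.
β = (βγ)/√(1+(βγ)²) = 1.7743/√4.14814 = 0.871.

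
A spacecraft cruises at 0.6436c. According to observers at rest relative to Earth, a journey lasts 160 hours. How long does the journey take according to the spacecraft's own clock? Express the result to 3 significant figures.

γ = 1/√(1 − β²) = 1/√(1 − 0.41422096) = 1/√0.58577904 = 1/0.765362 = 1.3066.
The spacecraft's clock runs slow as seen from Earth, so Δτ = Δt/γ = 160/1.3066 = 122 hours.

122 hours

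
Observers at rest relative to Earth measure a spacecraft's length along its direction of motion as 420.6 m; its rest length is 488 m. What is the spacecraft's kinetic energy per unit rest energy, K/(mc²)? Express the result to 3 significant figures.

Length contraction gives γ = L₀/L = 488/420.6 = 1.16025.
Since K = (γ−1)mc², K/(mc²) = 1.16025 − 1 = 0.160.

0.160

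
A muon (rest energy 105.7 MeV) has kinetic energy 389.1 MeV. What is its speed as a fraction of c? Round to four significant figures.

K = (γ−1)mc², so γ = 1 + 389.1/105.7 = 4.6812.
Then v/c = √(1 − γ⁻²) = √(1 − 0.0456337) = √0.9543663 = 0.9769.

0.9769c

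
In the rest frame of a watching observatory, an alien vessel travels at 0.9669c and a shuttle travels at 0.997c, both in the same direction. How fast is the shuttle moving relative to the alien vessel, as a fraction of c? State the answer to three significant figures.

0.836c

Transform to the alien vessel's frame: u' = (u − v)/(1 − uv/c²).
u' = (0.997 − 0.9669)/(1 − 0.997×0.9669) = 0.0301/0.0360007 = 0.83609.
Speed in the alien vessel's frame: 0.836c (in the same direction).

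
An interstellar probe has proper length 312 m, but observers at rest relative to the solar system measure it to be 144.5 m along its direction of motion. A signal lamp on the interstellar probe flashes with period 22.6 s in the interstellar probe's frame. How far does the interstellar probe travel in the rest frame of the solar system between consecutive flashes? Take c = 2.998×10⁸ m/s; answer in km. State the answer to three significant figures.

1.30×10^7 km

From L = L₀/γ: γ = 312/144.5 = 2.15917.
β = √(1 − 1/γ²) = 0.88628. Lab-frame period = γτ = 2.15917×22.6 s = 48.797 s. Distance = βc × γτ = 0.88628 × 2.998×10⁸ m/s × 48.797 s = 1.2966×10^10 m = 1.30×10^7 km.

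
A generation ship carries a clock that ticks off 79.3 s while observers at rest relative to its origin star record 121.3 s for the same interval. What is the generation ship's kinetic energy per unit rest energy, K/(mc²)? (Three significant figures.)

From Δt = γΔτ: γ = 121.3/79.3 = 1.52963.
Since K = (γ−1)mc², K/(mc²) = 1.52963 − 1 = 0.530.

0.530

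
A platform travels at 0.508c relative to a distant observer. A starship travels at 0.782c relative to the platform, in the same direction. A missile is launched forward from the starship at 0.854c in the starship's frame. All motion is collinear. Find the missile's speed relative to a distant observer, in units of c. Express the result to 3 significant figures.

0.994c

First combine the missile and starship (S''→S'): u₁ = (0.854 + 0.782)/(1 + 0.854×0.782) = 1.636/1.667828 = 0.98092.
Then combine with the platform (S'→S): u = (0.98092 + 0.508)/(1 + 0.98092×0.508) = 1.48892/1.49830736 = 0.99373.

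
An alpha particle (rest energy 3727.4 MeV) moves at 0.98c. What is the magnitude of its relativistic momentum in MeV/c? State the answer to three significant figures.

18400 MeV/c

γ = 1/√(1 − β²) = 1/√(1 − 0.9604) = 1/√0.0396 = 1/0.198997 = 5.0252.
Momentum: p = γβ·mc = 5.0252 × 0.98 × 3727.4 MeV/c = 18400 MeV/c.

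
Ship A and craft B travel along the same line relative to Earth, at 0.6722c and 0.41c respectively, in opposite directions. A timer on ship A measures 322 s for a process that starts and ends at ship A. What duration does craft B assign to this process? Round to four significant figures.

Speed of ship A in craft B's frame: u = (v_A + v_B)/(1 + v_A v_B/c²) = (0.6722 + 0.41)/(1 + 0.6722×0.41) = 1.0822/1.275602 = 0.84838; |u| = 0.84838c.
γ for this relative speed: γ = 1/√(1 − 0.719749) = 1.889.
Ship A's interval is proper; time dilation gives Δt_B = γΔτ = 1.889 × 322 s = 608.3 s.

608.3 s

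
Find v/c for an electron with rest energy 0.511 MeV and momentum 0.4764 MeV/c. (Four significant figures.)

pc/(mc²) = 0.4764/0.511 = 0.93229 = βγ = β/√(1−β²).
So β² = x²/(1 + x²) with x = 0.93229: x² = 0.869165, β² = 0.869165/1.869165 = 0.465002, β = 0.6819.

0.6819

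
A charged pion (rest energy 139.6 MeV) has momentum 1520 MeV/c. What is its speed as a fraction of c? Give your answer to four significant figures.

βγ = pc/(mc²) = 1520/139.6 = 10.888.
Since γ² = 1 + (βγ)² = 119.549, γ = √119.549 = 10.9338, and β = (βγ)/γ = 10.888/10.9338 = 0.9958.

0.9958c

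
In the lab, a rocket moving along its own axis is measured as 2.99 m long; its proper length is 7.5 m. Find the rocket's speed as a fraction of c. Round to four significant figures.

Length contraction gives γ = L₀/L = 7.5/2.99 = 2.5084.
β = √(1 − 1/γ²) = √0.84107 = 0.9171.

0.9171c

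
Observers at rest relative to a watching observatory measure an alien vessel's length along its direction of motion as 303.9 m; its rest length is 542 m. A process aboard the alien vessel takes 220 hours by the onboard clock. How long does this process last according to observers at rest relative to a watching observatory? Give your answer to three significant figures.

From L = L₀/γ: γ = 542/303.9 = 1.78348.
Δt = γΔτ = 1.78348 × 220 = 392 hours.

392 hours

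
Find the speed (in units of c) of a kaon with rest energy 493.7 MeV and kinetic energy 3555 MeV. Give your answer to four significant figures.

γ = 1 + K/(mc²) = 1 + 3555/493.7 = 8.2007.
β = √(1 − 1/γ²) = √(1 − 0.0148696) = √0.9851304 = 0.9925.

0.9925c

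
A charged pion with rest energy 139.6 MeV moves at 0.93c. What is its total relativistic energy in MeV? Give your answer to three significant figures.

380 MeV

With β = 0.93, γ = 1/√(1 − 0.93²) = 1/√0.1351 = 2.7206.
Total energy: E = γmc² = 2.7206 × 139.6 MeV = 380 MeV.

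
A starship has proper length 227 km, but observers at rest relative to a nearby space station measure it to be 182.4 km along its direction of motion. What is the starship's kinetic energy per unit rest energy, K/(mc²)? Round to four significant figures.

Length contraction gives γ = L₀/L = 227/182.4 = 1.24452.
K/(mc²) = γ − 1 = 1.24452 − 1 = 0.2445.

0.2445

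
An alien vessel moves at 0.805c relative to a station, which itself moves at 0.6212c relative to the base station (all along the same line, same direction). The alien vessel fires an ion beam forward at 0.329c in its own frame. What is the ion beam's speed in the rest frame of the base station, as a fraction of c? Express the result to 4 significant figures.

Apply u = (u'+v)/(1+u'v) twice. Ion beam in the station frame: (0.329+0.805)/(1+0.329·0.805) = 1.134/1.264845 = 0.89655c.
That velocity, transformed to the rest frame of the base station: (0.89655+0.6212)/(1+0.89655·0.6212) = 1.51775/1.55693686 = 0.97483c.

0.9748c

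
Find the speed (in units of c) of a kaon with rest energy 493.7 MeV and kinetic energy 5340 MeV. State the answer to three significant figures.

0.996c

K = (γ−1)mc², so γ = 1 + 5340/493.7 = 11.816.
Then v/c = √(1 − γ⁻²) = √(1 − 0.00716241) = √0.99283759 = 0.996.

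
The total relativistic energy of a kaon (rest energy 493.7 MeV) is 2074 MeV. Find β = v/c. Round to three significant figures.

Total energy E = γmc² gives γ = 2074/493.7 = 4.2009.
Hence β = √(1 − 1/γ²) = √(1 − 0.0566651) = √0.9433349 = 0.971.

0.971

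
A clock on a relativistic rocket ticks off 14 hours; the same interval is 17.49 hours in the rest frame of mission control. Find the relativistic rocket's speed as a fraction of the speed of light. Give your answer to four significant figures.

0.5994c

γ = Δt/Δτ = 17.49/14 = 1.2493.
β = √(1 − 1/γ²) = √(1 − 0.640717) = √0.359283 = 0.5994.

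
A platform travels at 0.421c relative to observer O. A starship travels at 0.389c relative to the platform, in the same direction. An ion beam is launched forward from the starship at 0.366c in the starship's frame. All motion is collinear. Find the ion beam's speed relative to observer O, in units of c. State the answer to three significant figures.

First combine the ion beam and starship (S''→S'): u₁ = (0.366 + 0.389)/(1 + 0.366×0.389) = 0.755/1.142374 = 0.6609.
Then combine with the platform (S'→S): u = (0.6609 + 0.421)/(1 + 0.6609×0.421) = 1.0819/1.2782389 = 0.8464.

0.846c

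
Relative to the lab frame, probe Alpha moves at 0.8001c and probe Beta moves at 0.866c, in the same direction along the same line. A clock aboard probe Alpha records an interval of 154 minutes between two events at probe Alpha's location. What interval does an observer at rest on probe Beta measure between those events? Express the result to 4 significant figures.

The velocity of probe Alpha relative to probe Beta is (0.8001 − 0.866)c / (1 − 0.8001×0.866) = −0.21458c; relative speed 0.21458c.
γ for this relative speed: γ = 1/√(1 − 0.0460446) = 1.0238.
Probe Alpha's interval is proper; time dilation gives Δt_B = γΔτ = 1.0238 × 154 minutes = 157.7 minutes.

157.7 minutes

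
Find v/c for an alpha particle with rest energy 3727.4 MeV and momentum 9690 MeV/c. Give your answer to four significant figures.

βγ = pc/(mc²) = 9690/3727.4 = 2.5997.
Since γ² = 1 + (βγ)² = 7.75844, γ = √7.75844 = 2.7854, and β = (βγ)/γ = 2.5997/2.7854 = 0.9333.

0.9333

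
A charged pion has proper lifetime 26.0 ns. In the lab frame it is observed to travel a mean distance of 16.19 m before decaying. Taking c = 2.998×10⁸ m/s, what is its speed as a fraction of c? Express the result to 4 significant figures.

Let x = d/(cτ) = 16.19 m / (2.998×10⁸ m/s × 2.600×10^-8 s) = 2.077. Since d = βγcτ, x = βγ = β/√(1−β²).
Solving: β² = x²/(1+x²) = 4.31393/5.31393 = 0.811815, so β = 0.9010.

0.9010c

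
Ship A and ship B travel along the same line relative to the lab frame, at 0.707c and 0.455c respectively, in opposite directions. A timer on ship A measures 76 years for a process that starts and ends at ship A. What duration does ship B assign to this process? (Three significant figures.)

Speed of ship A in ship B's frame: u = (v_A + v_B)/(1 + v_A v_B/c²) = (0.707 + 0.455)/(1 + 0.707×0.455) = 1.162/1.321685 = 0.87918; |u| = 0.87918c.
γ for this relative speed: γ = 1/√(1 − 0.772957) = 2.0987.
Ship A's interval is proper; time dilation gives Δt_B = γΔτ = 2.0987 × 76 years = 160 years.

160 years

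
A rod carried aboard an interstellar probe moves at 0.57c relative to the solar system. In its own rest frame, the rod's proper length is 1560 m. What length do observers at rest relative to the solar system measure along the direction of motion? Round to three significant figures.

γ = 1/√(1 − β²) = 1/√(1 − 0.3249) = 1/√0.6751 = 1/0.821645 = 1.2171.
Length contraction: L = L₀/γ = 1560/1.2171 = 1280 m.

1280 m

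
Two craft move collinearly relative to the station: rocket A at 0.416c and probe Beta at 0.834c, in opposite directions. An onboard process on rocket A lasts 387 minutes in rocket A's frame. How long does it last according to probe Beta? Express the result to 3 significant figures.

1040 minutes

Speed of rocket A in probe Beta's frame: u = (v_A + v_B)/(1 + v_A v_B/c²) = (0.416 + 0.834)/(1 + 0.416×0.834) = 1.25/1.346944 = 0.92803; |u| = 0.92803c.
At |u| = 0.92803c, γ = (1 − 0.86124)^(−1/2) = 2.6845.
The clock on rocket A records proper time, so probe Beta measures Δt = γΔτ = 2.6845 × 387 = 1040 minutes.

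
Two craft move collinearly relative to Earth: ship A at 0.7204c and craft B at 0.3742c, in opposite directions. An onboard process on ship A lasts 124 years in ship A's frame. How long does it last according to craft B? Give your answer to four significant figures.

244.8 years

Speed of ship A in craft B's frame: u = (v_A + v_B)/(1 + v_A v_B/c²) = (0.7204 + 0.3742)/(1 + 0.7204×0.3742) = 1.0946/1.26957368 = 0.86218; |u| = 0.86218c.
γ for this relative speed: γ = 1/√(1 − 0.743354) = 1.9739.
The clock on ship A records proper time, so craft B measures Δt = γΔτ = 1.9739 × 124 = 244.8 years.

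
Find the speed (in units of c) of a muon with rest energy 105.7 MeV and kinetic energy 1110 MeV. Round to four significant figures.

0.9962c

γ = 1 + K/(mc²) = 1 + 1110/105.7 = 11.501.
β = √(1 − 1/γ²) = √(1 − 0.00756012) = √0.99243988 = 0.9962.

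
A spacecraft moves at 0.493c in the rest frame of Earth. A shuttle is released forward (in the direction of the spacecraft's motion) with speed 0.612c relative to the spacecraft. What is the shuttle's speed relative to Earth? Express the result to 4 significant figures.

0.8489c

Relativistic velocity addition: u = (u' + v)/(1 + u'v/c²), with u' = 0.612c and v = 0.493c.
Numerator: 0.612 + 0.493 = 1.105. Denominator: 1 + (0.612)(0.493) = 1.301716.
u = 1.105/1.301716 = 0.84888, so the speed is 0.8489c.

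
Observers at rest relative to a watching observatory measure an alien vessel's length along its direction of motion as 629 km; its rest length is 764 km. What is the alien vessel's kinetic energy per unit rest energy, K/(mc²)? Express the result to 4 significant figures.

0.2146

γ = L₀/L = 764/629 = 1.21463.
K/(mc²) = γ − 1 = 1.21463 − 1 = 0.2146.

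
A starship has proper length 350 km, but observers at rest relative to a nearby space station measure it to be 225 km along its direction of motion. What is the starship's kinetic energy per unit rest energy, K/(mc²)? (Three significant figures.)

0.556

From L = L₀/γ: γ = 350/225 = 1.55556.
K/(mc²) = γ − 1 = 1.55556 − 1 = 0.556.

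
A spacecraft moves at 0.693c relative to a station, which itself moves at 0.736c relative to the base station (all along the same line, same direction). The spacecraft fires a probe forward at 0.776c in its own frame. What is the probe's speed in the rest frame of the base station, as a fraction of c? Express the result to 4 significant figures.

0.9931c

Apply u = (u'+v)/(1+u'v) twice. Probe in the station frame: (0.776+0.693)/(1+0.776·0.693) = 1.469/1.537768 = 0.95528c.
That velocity, transformed to the rest frame of the base station: (0.95528+0.736)/(1+0.95528·0.736) = 1.69128/1.70308608 = 0.99307c.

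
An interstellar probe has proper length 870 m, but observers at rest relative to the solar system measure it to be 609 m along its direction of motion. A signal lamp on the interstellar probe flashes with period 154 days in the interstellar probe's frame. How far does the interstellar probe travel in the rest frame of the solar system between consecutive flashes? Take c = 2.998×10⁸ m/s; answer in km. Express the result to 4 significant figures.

4.070×10^12 km

Length contraction gives γ = L₀/L = 870/609 = 1.42857.
β = √(1 − 1/γ²) = 0.71414. Lab-frame period = γτ = 1.42857×154 days = 220 days. Distance = βc × γτ = 0.71414 × 2.998×10⁸ m/s × 19008000 s = 4.0696×10^15 m = 4.070×10^12 km.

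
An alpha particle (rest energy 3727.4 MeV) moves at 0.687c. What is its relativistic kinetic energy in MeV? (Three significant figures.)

1400 MeV

β² = 0.471969, so γ = 1/√0.528031 = 1.37616.
Kinetic energy: K = (γ − 1)mc² = (1.37616 − 1) × 3727.4 MeV = 0.37616 × 3727.4 = 1400 MeV.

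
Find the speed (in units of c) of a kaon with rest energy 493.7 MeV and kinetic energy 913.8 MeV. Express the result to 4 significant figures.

0.9365c

γ = 1 + K/(mc²) = 1 + 913.8/493.7 = 2.8509.
β = √(1 − 1/γ²) = √(1 − 0.123037) = √0.876963 = 0.9365.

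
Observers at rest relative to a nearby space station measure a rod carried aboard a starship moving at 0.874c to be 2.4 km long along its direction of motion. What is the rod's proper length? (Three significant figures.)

4.94 km

Lorentz factor: γ = (1 − 0.763876)^(−1/2) = 2.0579.
Proper length: L₀ = γ·L = 2.0579 × 2.4 = 4.94 km.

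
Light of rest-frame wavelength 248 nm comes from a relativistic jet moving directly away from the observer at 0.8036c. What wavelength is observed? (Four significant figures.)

Relativistic Doppler for wavelength: λ_obs = λ_src · √((1+β)/(1−β)).
With β = 0.8036: factor = √(1.8036/0.1964) = 3.0304.
λ_obs = 248 × 3.0304 = 751.5 nm.

751.5 nm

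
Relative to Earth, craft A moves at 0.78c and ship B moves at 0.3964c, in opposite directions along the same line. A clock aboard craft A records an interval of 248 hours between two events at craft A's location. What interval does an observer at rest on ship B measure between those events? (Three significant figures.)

565 hours

Transform craft A's velocity into ship B's frame: (0.78 + 0.3964)/(1 + 0.78·0.3964) = 1.1764/1.309192, so the relative speed is 0.89857c.
γ for this relative speed: γ = 1/√(1 − 0.807428) = 2.2788.
Craft A's interval is proper; time dilation gives Δt_B = γΔτ = 2.2788 × 248 hours = 565 hours.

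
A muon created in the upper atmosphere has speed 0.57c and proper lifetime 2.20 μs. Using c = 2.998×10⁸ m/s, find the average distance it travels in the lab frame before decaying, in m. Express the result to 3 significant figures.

β² = 0.3249, so γ = 1/√0.6751 = 1.2171.
Lab-frame lifetime: Δt = γτ = 1.2171 × 2.20 μs = 2.6776 μs.
Distance: d = vΔt = 0.57 × 2.998×10⁸ m/s × 2.6776×10^-6 s = 458 m.

458 m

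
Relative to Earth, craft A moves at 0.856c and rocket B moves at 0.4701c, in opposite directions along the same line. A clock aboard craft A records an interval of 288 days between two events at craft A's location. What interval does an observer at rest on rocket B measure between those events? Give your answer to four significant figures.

885.2 days

The velocity of craft A relative to rocket B is (0.856 + 0.4701)c / (1 + 0.856×0.4701) = 0.94559c; relative speed 0.94559c.
γ for this relative speed: γ = 1/√(1 − 0.89414) = 3.0735.
The clock on craft A records proper time, so rocket B measures Δt = γΔτ = 3.0735 × 288 = 885.2 days.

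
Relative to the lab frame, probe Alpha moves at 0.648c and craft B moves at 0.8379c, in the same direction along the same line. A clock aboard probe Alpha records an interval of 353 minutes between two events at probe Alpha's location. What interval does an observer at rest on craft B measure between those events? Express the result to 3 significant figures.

Speed of probe Alpha in craft B's frame: u = (v_A − v_B)/(1 − v_A v_B/c²) = (0.648 − 0.8379)/(1 − 0.648×0.8379) = −0.1899/0.4570408 = −0.4155; |u| = 0.4155c.
At |u| = 0.4155c, γ = (1 − 0.17264)^(−1/2) = 1.0994.
Probe Alpha's interval is proper; time dilation gives Δt_B = γΔτ = 1.0994 × 353 minutes = 388 minutes.

388 minutes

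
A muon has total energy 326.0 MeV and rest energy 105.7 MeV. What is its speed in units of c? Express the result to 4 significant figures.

0.9460c

Total energy E = γmc² gives γ = 326.0/105.7 = 3.0842.
Hence β = √(1 − 1/γ²) = √(1 − 0.105127) = √0.894873 = 0.9460.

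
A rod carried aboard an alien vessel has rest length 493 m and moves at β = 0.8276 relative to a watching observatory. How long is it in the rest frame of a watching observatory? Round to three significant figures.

277 m

γ = 1/√(1 − β²) = 1/√(1 − 0.68492176) = 1/√0.31507824 = 1/0.561318 = 1.7815.
Length contraction: L = L₀/γ = 493/1.7815 = 277 m.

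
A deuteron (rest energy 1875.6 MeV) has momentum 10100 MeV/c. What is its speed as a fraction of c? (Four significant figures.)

βγ = pc/(mc²) = 10100/1875.6 = 5.3849.
Since γ² = 1 + (βγ)² = 29.9971, γ = √29.9971 = 5.47696, and β = (βγ)/γ = 5.3849/5.47696 = 0.9832.

0.9832c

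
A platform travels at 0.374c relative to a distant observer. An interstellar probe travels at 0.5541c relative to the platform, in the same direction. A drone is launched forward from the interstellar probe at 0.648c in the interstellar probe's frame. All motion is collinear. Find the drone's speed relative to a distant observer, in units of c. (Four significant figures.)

0.9457c

Apply u = (u'+v)/(1+u'v) twice. Drone in the platform frame: (0.648+0.5541)/(1+0.648·0.5541) = 1.2021/1.3590568 = 0.88451c.
That velocity, transformed to the rest frame of a distant observer: (0.88451+0.374)/(1+0.88451·0.374) = 1.25851/1.33080674 = 0.94567c.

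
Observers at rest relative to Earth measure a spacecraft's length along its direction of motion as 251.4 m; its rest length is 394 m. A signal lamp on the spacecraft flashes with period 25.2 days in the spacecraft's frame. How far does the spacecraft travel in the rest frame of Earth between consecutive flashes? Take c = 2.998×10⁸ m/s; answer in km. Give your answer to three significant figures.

7.88×10^11 km

From L = L₀/γ: γ = 394/251.4 = 1.56722.
β = √(1 − 1/γ²) = 0.76998. Lab-frame period = γτ = 1.56722×25.2 days = 39.494 days. Distance = βc × γτ = 0.76998 × 2.998×10⁸ m/s × 3412281.6 s = 7.8769×10^14 m = 7.88×10^11 km.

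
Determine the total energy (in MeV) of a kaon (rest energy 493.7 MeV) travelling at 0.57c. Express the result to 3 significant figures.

601 MeV

With β = 0.57, γ = 1/√(1 − 0.57²) = 1/√0.6751 = 1.2171.
Total energy: E = γmc² = 1.2171 × 493.7 MeV = 601 MeV.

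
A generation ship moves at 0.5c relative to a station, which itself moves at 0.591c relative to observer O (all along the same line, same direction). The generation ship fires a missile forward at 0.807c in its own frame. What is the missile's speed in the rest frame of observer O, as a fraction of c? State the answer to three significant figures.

0.982c

First combine the missile and generation ship (S''→S'): u₁ = (0.807 + 0.5)/(1 + 0.807×0.5) = 1.307/1.4035 = 0.93124.
Then combine with the station (S'→S): u = (0.93124 + 0.591)/(1 + 0.93124×0.591) = 1.52224/1.55036284 = 0.98186.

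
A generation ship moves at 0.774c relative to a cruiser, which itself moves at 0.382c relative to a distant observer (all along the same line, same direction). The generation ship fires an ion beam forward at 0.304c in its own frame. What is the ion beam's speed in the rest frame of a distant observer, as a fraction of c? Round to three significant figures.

0.941c

Compose velocities in two stages. Stage 1 (into S'): u₁ = (0.304+0.774)/(1+0.304×0.774) = 0.87267.
Stage 2 (into S): u = (0.87267+0.382)/(1+0.87267×0.382) = 0.94098, so the speed is 0.941c.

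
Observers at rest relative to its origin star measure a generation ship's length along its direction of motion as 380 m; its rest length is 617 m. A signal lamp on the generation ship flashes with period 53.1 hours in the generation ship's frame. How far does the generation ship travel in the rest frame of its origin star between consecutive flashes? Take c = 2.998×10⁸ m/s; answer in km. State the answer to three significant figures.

7.33×10^10 km

Length contraction gives γ = L₀/L = 617/380 = 1.62368.
β = √(1 − 1/γ²) = 0.78784. Lab-frame period = γτ = 1.62368×53.1 hours = 86.217 hours. Distance = βc × γτ = 0.78784 × 2.998×10⁸ m/s × 310381.2 s = 7.3310×10^13 m = 7.33×10^10 km.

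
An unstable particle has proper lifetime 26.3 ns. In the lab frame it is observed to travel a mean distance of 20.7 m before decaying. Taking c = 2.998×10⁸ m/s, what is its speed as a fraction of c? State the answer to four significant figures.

0.9345c

d = βγcτ ⇒ βγ = d/(cτ) = 20.70 m / (7.88474 m) = 2.6253.
β = (βγ)/√(1+(βγ)²) = 2.6253/√7.8922 = 0.9345.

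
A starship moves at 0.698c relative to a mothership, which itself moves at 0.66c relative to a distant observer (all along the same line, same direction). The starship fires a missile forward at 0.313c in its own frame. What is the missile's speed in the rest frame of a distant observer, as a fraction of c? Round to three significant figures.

0.963c

First combine the missile and starship (S''→S'): u₁ = (0.313 + 0.698)/(1 + 0.313×0.698) = 1.011/1.218474 = 0.82973.
Then combine with the mothership (S'→S): u = (0.82973 + 0.66)/(1 + 0.82973×0.66) = 1.48973/1.5476218 = 0.96259.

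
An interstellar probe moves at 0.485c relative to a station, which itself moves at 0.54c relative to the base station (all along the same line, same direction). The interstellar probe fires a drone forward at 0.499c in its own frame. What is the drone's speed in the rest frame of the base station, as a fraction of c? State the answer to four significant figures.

Compose velocities in two stages. Stage 1 (into S'): u₁ = (0.499+0.485)/(1+0.499×0.485) = 0.79226.
Stage 2 (into S): u = (0.79226+0.54)/(1+0.79226×0.54) = 0.93307, so the speed is 0.9331c.

0.9331c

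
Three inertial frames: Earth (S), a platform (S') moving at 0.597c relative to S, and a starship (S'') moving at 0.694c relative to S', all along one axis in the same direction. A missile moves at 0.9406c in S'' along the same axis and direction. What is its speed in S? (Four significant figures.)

First combine the missile and starship (S''→S'): u₁ = (0.9406 + 0.694)/(1 + 0.9406×0.694) = 1.6346/1.6527764 = 0.989.
Then combine with the platform (S'→S): u = (0.989 + 0.597)/(1 + 0.989×0.597) = 1.586/1.590433 = 0.99721.

0.9972c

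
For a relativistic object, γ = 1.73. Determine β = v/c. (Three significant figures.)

β = √(1 − 1/γ²) = √(1 − 1/2.9929) = √0.665876 = 0.816.

0.816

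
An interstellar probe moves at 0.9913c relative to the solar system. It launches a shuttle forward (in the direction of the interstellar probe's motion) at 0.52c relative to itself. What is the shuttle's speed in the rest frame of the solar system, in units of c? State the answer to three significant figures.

Relativistic velocity addition: u = (u' + v)/(1 + u'v/c²), with u' = 0.52c and v = 0.9913c.
Numerator: 0.52 + 0.9913 = 1.5113. Denominator: 1 + (0.52)(0.9913) = 1.515476.
u = 1.5113/1.515476 = 0.99724, so the speed is 0.997c.

0.997c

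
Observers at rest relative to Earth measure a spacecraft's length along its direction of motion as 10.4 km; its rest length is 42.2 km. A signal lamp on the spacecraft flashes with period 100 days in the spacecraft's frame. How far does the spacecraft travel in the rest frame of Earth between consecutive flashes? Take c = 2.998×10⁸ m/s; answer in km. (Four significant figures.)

1.019×10^13 km

γ = L₀/L = 42.2/10.4 = 4.05769.
β = √(1 − 1/γ²) = 0.96916. Lab-frame period = γτ = 4.05769×100 days = 405.77 days. Distance = βc × γτ = 0.96916 × 2.998×10⁸ m/s × 35058528 s = 1.0186×10^16 m = 1.019×10^13 km.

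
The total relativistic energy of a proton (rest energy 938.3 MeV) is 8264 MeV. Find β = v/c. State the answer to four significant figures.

0.9935

γ = E/(mc²) = 8264/938.3 = 8.8074.
β = √(1 − 1/γ²) = √(1 − 0.0128915) = √0.9871085 = 0.9935.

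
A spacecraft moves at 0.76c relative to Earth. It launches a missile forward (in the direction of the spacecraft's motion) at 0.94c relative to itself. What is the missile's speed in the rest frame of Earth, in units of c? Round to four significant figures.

0.9916c

In units of c, u = (u' + v)/(1 + u'v) with u' = 0.94 and v = 0.76.
Numerator: 0.94 + 0.76 = 1.7. Denominator: 1 + (0.94)(0.76) = 1.7144.
u = 1.7/1.7144 = 0.9916, so the speed is 0.9916c.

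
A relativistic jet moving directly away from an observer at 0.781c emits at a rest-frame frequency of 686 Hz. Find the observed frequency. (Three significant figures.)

Relativistic Doppler (source moving away): f_obs = f_src · √((1−β)/(1+β)).
With β = 0.781: factor = √(0.219/1.781) = 0.35066.
f_obs = 686 × 0.35066 = 241 Hz.

241 Hz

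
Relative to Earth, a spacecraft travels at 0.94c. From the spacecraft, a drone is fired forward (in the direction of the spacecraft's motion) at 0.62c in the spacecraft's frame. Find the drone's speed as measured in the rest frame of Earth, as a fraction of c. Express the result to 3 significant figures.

Relativistic velocity addition: u = (u' + v)/(1 + u'v/c²), with u' = 0.62c and v = 0.94c.
Numerator: 0.62 + 0.94 = 1.56. Denominator: 1 + (0.62)(0.94) = 1.5828.
u = 1.56/1.5828 = 0.9856, so the speed is 0.986c.

0.986c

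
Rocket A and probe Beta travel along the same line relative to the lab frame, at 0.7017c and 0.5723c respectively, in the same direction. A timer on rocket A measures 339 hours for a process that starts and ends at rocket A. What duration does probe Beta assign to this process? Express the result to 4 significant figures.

The velocity of rocket A relative to probe Beta is (0.7017 − 0.5723)c / (1 − 0.7017×0.5723) = 0.21624c; relative speed 0.21624c.
γ for this relative speed: γ = 1/√(1 − 0.0467597) = 1.0242.
Rocket A's interval is proper; time dilation gives Δt_B = γΔτ = 1.0242 × 339 hours = 347.2 hours.

347.2 hours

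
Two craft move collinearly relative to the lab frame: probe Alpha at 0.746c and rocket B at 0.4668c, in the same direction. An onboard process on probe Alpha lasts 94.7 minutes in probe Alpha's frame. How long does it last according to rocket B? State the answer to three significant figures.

105 minutes

Speed of probe Alpha in rocket B's frame: u = (v_A − v_B)/(1 − v_A v_B/c²) = (0.746 − 0.4668)/(1 − 0.746×0.4668) = 0.2792/0.6517672 = 0.42837; |u| = 0.42837c.
γ for this relative speed: γ = 1/√(1 − 0.183501) = 1.1067.
The clock on probe Alpha records proper time, so rocket B measures Δt = γΔτ = 1.1067 × 94.7 = 105 minutes.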